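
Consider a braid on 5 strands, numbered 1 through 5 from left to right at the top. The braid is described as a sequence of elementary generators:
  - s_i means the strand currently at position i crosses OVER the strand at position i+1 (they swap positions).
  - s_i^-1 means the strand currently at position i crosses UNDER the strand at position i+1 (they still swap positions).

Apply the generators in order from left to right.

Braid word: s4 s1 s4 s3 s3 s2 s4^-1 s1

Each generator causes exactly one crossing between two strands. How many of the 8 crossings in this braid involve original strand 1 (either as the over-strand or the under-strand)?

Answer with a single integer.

Gen 1: crossing 4x5. Involves strand 1? no. Count so far: 0
Gen 2: crossing 1x2. Involves strand 1? yes. Count so far: 1
Gen 3: crossing 5x4. Involves strand 1? no. Count so far: 1
Gen 4: crossing 3x4. Involves strand 1? no. Count so far: 1
Gen 5: crossing 4x3. Involves strand 1? no. Count so far: 1
Gen 6: crossing 1x3. Involves strand 1? yes. Count so far: 2
Gen 7: crossing 4x5. Involves strand 1? no. Count so far: 2
Gen 8: crossing 2x3. Involves strand 1? no. Count so far: 2

Answer: 2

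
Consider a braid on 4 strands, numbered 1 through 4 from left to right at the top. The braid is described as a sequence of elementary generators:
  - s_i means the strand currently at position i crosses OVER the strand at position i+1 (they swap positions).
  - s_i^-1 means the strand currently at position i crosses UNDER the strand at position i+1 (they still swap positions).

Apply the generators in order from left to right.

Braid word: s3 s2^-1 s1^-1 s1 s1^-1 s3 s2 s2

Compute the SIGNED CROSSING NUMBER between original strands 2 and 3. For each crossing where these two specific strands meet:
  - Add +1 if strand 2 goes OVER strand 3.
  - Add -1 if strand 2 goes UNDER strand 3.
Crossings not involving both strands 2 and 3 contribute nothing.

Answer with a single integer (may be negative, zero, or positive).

Answer: 1

Derivation:
Gen 1: crossing 3x4. Both 2&3? no. Sum: 0
Gen 2: crossing 2x4. Both 2&3? no. Sum: 0
Gen 3: crossing 1x4. Both 2&3? no. Sum: 0
Gen 4: crossing 4x1. Both 2&3? no. Sum: 0
Gen 5: crossing 1x4. Both 2&3? no. Sum: 0
Gen 6: 2 over 3. Both 2&3? yes. Contrib: +1. Sum: 1
Gen 7: crossing 1x3. Both 2&3? no. Sum: 1
Gen 8: crossing 3x1. Both 2&3? no. Sum: 1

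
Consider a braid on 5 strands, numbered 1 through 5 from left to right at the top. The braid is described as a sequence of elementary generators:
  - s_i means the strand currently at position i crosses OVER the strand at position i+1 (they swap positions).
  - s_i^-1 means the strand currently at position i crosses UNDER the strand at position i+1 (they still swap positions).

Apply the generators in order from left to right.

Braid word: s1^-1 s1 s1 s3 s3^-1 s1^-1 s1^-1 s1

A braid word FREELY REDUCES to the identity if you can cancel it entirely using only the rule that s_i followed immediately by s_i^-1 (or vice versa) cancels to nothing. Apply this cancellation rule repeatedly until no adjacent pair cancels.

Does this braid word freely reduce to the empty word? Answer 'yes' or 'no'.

Answer: yes

Derivation:
Gen 1 (s1^-1): push. Stack: [s1^-1]
Gen 2 (s1): cancels prior s1^-1. Stack: []
Gen 3 (s1): push. Stack: [s1]
Gen 4 (s3): push. Stack: [s1 s3]
Gen 5 (s3^-1): cancels prior s3. Stack: [s1]
Gen 6 (s1^-1): cancels prior s1. Stack: []
Gen 7 (s1^-1): push. Stack: [s1^-1]
Gen 8 (s1): cancels prior s1^-1. Stack: []
Reduced word: (empty)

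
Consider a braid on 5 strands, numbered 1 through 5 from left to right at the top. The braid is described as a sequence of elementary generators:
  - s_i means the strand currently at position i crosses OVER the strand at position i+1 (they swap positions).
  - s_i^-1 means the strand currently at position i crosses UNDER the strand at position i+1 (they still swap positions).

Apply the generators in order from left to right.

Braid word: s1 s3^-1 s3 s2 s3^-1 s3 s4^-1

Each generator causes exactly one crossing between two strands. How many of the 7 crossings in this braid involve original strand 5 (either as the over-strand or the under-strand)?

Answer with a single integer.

Gen 1: crossing 1x2. Involves strand 5? no. Count so far: 0
Gen 2: crossing 3x4. Involves strand 5? no. Count so far: 0
Gen 3: crossing 4x3. Involves strand 5? no. Count so far: 0
Gen 4: crossing 1x3. Involves strand 5? no. Count so far: 0
Gen 5: crossing 1x4. Involves strand 5? no. Count so far: 0
Gen 6: crossing 4x1. Involves strand 5? no. Count so far: 0
Gen 7: crossing 4x5. Involves strand 5? yes. Count so far: 1

Answer: 1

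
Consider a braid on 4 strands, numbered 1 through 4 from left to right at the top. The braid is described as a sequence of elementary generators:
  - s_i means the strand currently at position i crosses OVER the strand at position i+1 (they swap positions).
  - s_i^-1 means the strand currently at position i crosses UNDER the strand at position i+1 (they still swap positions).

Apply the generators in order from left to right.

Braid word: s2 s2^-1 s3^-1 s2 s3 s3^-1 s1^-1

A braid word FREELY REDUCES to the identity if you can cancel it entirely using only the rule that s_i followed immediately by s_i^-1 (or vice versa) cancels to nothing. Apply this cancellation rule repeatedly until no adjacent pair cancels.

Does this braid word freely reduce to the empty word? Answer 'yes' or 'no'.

Gen 1 (s2): push. Stack: [s2]
Gen 2 (s2^-1): cancels prior s2. Stack: []
Gen 3 (s3^-1): push. Stack: [s3^-1]
Gen 4 (s2): push. Stack: [s3^-1 s2]
Gen 5 (s3): push. Stack: [s3^-1 s2 s3]
Gen 6 (s3^-1): cancels prior s3. Stack: [s3^-1 s2]
Gen 7 (s1^-1): push. Stack: [s3^-1 s2 s1^-1]
Reduced word: s3^-1 s2 s1^-1

Answer: no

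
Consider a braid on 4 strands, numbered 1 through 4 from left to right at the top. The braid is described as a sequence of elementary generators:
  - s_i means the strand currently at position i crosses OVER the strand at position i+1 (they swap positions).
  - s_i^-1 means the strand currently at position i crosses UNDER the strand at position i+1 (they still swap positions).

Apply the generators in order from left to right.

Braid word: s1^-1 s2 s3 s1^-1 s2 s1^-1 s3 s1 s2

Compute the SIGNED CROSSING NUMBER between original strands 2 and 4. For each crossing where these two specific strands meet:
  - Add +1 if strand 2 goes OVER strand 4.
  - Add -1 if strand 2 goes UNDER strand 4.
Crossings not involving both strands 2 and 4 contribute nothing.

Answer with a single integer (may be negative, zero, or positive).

Gen 1: crossing 1x2. Both 2&4? no. Sum: 0
Gen 2: crossing 1x3. Both 2&4? no. Sum: 0
Gen 3: crossing 1x4. Both 2&4? no. Sum: 0
Gen 4: crossing 2x3. Both 2&4? no. Sum: 0
Gen 5: 2 over 4. Both 2&4? yes. Contrib: +1. Sum: 1
Gen 6: crossing 3x4. Both 2&4? no. Sum: 1
Gen 7: crossing 2x1. Both 2&4? no. Sum: 1
Gen 8: crossing 4x3. Both 2&4? no. Sum: 1
Gen 9: crossing 4x1. Both 2&4? no. Sum: 1

Answer: 1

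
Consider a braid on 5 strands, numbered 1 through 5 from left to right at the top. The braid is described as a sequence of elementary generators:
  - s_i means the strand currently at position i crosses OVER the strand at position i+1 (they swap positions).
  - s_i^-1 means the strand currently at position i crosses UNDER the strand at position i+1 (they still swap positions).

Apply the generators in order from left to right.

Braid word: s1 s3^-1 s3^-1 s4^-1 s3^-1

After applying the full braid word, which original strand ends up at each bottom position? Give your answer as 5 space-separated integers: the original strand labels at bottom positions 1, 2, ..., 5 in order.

Answer: 2 1 5 3 4

Derivation:
Gen 1 (s1): strand 1 crosses over strand 2. Perm now: [2 1 3 4 5]
Gen 2 (s3^-1): strand 3 crosses under strand 4. Perm now: [2 1 4 3 5]
Gen 3 (s3^-1): strand 4 crosses under strand 3. Perm now: [2 1 3 4 5]
Gen 4 (s4^-1): strand 4 crosses under strand 5. Perm now: [2 1 3 5 4]
Gen 5 (s3^-1): strand 3 crosses under strand 5. Perm now: [2 1 5 3 4]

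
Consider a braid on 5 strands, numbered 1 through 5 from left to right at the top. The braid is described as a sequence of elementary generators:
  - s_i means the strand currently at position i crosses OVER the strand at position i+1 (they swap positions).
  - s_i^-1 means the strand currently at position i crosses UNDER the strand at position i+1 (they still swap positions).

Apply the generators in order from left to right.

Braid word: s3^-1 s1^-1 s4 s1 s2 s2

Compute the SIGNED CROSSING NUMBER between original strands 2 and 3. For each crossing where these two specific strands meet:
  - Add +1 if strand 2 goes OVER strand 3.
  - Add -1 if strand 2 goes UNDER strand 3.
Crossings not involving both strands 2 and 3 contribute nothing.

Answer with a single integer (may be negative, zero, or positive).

Answer: 0

Derivation:
Gen 1: crossing 3x4. Both 2&3? no. Sum: 0
Gen 2: crossing 1x2. Both 2&3? no. Sum: 0
Gen 3: crossing 3x5. Both 2&3? no. Sum: 0
Gen 4: crossing 2x1. Both 2&3? no. Sum: 0
Gen 5: crossing 2x4. Both 2&3? no. Sum: 0
Gen 6: crossing 4x2. Both 2&3? no. Sum: 0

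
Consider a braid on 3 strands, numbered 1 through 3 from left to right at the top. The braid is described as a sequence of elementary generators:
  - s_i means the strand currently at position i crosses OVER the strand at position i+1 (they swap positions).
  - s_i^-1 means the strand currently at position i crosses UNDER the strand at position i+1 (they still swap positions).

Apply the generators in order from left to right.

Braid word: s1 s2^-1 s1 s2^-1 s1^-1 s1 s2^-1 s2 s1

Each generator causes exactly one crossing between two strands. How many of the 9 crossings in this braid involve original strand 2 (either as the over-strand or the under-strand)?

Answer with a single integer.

Answer: 5

Derivation:
Gen 1: crossing 1x2. Involves strand 2? yes. Count so far: 1
Gen 2: crossing 1x3. Involves strand 2? no. Count so far: 1
Gen 3: crossing 2x3. Involves strand 2? yes. Count so far: 2
Gen 4: crossing 2x1. Involves strand 2? yes. Count so far: 3
Gen 5: crossing 3x1. Involves strand 2? no. Count so far: 3
Gen 6: crossing 1x3. Involves strand 2? no. Count so far: 3
Gen 7: crossing 1x2. Involves strand 2? yes. Count so far: 4
Gen 8: crossing 2x1. Involves strand 2? yes. Count so far: 5
Gen 9: crossing 3x1. Involves strand 2? no. Count so far: 5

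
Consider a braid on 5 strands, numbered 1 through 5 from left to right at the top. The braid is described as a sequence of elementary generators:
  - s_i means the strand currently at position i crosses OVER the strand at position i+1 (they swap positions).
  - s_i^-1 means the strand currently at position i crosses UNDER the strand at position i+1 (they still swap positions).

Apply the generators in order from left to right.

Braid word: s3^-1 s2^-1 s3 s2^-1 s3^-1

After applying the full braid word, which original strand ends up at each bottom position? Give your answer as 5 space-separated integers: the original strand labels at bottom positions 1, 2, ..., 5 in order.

Answer: 1 3 2 4 5

Derivation:
Gen 1 (s3^-1): strand 3 crosses under strand 4. Perm now: [1 2 4 3 5]
Gen 2 (s2^-1): strand 2 crosses under strand 4. Perm now: [1 4 2 3 5]
Gen 3 (s3): strand 2 crosses over strand 3. Perm now: [1 4 3 2 5]
Gen 4 (s2^-1): strand 4 crosses under strand 3. Perm now: [1 3 4 2 5]
Gen 5 (s3^-1): strand 4 crosses under strand 2. Perm now: [1 3 2 4 5]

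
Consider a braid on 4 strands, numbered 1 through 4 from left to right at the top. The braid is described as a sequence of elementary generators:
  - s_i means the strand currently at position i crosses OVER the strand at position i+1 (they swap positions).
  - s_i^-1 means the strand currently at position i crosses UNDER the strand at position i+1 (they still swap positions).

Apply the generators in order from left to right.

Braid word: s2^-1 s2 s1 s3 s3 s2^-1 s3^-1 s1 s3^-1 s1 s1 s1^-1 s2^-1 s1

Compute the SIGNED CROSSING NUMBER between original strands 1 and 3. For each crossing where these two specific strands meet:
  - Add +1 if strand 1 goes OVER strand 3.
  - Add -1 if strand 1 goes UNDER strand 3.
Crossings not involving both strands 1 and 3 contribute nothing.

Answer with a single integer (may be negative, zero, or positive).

Gen 1: crossing 2x3. Both 1&3? no. Sum: 0
Gen 2: crossing 3x2. Both 1&3? no. Sum: 0
Gen 3: crossing 1x2. Both 1&3? no. Sum: 0
Gen 4: crossing 3x4. Both 1&3? no. Sum: 0
Gen 5: crossing 4x3. Both 1&3? no. Sum: 0
Gen 6: 1 under 3. Both 1&3? yes. Contrib: -1. Sum: -1
Gen 7: crossing 1x4. Both 1&3? no. Sum: -1
Gen 8: crossing 2x3. Both 1&3? no. Sum: -1
Gen 9: crossing 4x1. Both 1&3? no. Sum: -1
Gen 10: crossing 3x2. Both 1&3? no. Sum: -1
Gen 11: crossing 2x3. Both 1&3? no. Sum: -1
Gen 12: crossing 3x2. Both 1&3? no. Sum: -1
Gen 13: 3 under 1. Both 1&3? yes. Contrib: +1. Sum: 0
Gen 14: crossing 2x1. Both 1&3? no. Sum: 0

Answer: 0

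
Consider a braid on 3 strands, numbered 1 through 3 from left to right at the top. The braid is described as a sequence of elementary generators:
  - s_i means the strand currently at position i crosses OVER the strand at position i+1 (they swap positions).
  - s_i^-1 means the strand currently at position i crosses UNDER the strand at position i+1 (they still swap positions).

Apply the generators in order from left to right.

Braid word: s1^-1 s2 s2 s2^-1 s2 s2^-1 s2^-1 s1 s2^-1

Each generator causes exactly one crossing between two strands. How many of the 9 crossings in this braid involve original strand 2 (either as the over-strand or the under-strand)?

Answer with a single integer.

Gen 1: crossing 1x2. Involves strand 2? yes. Count so far: 1
Gen 2: crossing 1x3. Involves strand 2? no. Count so far: 1
Gen 3: crossing 3x1. Involves strand 2? no. Count so far: 1
Gen 4: crossing 1x3. Involves strand 2? no. Count so far: 1
Gen 5: crossing 3x1. Involves strand 2? no. Count so far: 1
Gen 6: crossing 1x3. Involves strand 2? no. Count so far: 1
Gen 7: crossing 3x1. Involves strand 2? no. Count so far: 1
Gen 8: crossing 2x1. Involves strand 2? yes. Count so far: 2
Gen 9: crossing 2x3. Involves strand 2? yes. Count so far: 3

Answer: 3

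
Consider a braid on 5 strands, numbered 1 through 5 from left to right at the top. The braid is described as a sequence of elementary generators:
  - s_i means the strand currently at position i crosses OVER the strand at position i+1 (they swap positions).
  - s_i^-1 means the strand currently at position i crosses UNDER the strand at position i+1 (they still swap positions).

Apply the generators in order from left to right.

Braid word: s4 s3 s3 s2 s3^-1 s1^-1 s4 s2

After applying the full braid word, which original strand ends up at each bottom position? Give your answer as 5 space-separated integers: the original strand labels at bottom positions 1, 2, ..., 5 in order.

Gen 1 (s4): strand 4 crosses over strand 5. Perm now: [1 2 3 5 4]
Gen 2 (s3): strand 3 crosses over strand 5. Perm now: [1 2 5 3 4]
Gen 3 (s3): strand 5 crosses over strand 3. Perm now: [1 2 3 5 4]
Gen 4 (s2): strand 2 crosses over strand 3. Perm now: [1 3 2 5 4]
Gen 5 (s3^-1): strand 2 crosses under strand 5. Perm now: [1 3 5 2 4]
Gen 6 (s1^-1): strand 1 crosses under strand 3. Perm now: [3 1 5 2 4]
Gen 7 (s4): strand 2 crosses over strand 4. Perm now: [3 1 5 4 2]
Gen 8 (s2): strand 1 crosses over strand 5. Perm now: [3 5 1 4 2]

Answer: 3 5 1 4 2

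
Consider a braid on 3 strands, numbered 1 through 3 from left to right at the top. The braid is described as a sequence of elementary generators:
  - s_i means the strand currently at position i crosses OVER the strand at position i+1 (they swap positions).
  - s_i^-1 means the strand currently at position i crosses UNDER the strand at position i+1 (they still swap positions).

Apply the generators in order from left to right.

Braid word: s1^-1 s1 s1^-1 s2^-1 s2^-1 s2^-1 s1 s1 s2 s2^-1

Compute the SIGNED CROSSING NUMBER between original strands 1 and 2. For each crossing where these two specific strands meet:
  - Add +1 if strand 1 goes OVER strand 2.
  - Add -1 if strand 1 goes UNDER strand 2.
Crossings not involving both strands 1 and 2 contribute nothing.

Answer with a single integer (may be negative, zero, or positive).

Gen 1: 1 under 2. Both 1&2? yes. Contrib: -1. Sum: -1
Gen 2: 2 over 1. Both 1&2? yes. Contrib: -1. Sum: -2
Gen 3: 1 under 2. Both 1&2? yes. Contrib: -1. Sum: -3
Gen 4: crossing 1x3. Both 1&2? no. Sum: -3
Gen 5: crossing 3x1. Both 1&2? no. Sum: -3
Gen 6: crossing 1x3. Both 1&2? no. Sum: -3
Gen 7: crossing 2x3. Both 1&2? no. Sum: -3
Gen 8: crossing 3x2. Both 1&2? no. Sum: -3
Gen 9: crossing 3x1. Both 1&2? no. Sum: -3
Gen 10: crossing 1x3. Both 1&2? no. Sum: -3

Answer: -3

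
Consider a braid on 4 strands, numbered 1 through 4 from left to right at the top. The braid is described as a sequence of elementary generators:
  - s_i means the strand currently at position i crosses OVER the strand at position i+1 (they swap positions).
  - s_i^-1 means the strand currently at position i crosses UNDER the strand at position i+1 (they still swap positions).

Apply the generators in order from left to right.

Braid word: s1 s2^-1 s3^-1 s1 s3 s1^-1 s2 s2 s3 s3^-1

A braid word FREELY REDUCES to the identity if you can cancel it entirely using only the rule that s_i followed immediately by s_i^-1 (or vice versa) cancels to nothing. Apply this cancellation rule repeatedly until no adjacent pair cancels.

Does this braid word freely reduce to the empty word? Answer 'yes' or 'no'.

Answer: no

Derivation:
Gen 1 (s1): push. Stack: [s1]
Gen 2 (s2^-1): push. Stack: [s1 s2^-1]
Gen 3 (s3^-1): push. Stack: [s1 s2^-1 s3^-1]
Gen 4 (s1): push. Stack: [s1 s2^-1 s3^-1 s1]
Gen 5 (s3): push. Stack: [s1 s2^-1 s3^-1 s1 s3]
Gen 6 (s1^-1): push. Stack: [s1 s2^-1 s3^-1 s1 s3 s1^-1]
Gen 7 (s2): push. Stack: [s1 s2^-1 s3^-1 s1 s3 s1^-1 s2]
Gen 8 (s2): push. Stack: [s1 s2^-1 s3^-1 s1 s3 s1^-1 s2 s2]
Gen 9 (s3): push. Stack: [s1 s2^-1 s3^-1 s1 s3 s1^-1 s2 s2 s3]
Gen 10 (s3^-1): cancels prior s3. Stack: [s1 s2^-1 s3^-1 s1 s3 s1^-1 s2 s2]
Reduced word: s1 s2^-1 s3^-1 s1 s3 s1^-1 s2 s2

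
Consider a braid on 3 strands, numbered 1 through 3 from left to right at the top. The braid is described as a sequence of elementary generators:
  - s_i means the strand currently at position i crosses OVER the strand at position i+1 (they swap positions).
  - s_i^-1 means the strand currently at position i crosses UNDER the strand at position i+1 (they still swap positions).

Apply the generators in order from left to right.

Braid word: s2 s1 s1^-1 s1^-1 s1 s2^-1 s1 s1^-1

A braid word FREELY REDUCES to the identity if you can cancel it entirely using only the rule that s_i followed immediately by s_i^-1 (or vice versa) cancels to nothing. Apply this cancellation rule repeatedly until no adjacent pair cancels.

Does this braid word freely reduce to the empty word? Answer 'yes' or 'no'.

Answer: yes

Derivation:
Gen 1 (s2): push. Stack: [s2]
Gen 2 (s1): push. Stack: [s2 s1]
Gen 3 (s1^-1): cancels prior s1. Stack: [s2]
Gen 4 (s1^-1): push. Stack: [s2 s1^-1]
Gen 5 (s1): cancels prior s1^-1. Stack: [s2]
Gen 6 (s2^-1): cancels prior s2. Stack: []
Gen 7 (s1): push. Stack: [s1]
Gen 8 (s1^-1): cancels prior s1. Stack: []
Reduced word: (empty)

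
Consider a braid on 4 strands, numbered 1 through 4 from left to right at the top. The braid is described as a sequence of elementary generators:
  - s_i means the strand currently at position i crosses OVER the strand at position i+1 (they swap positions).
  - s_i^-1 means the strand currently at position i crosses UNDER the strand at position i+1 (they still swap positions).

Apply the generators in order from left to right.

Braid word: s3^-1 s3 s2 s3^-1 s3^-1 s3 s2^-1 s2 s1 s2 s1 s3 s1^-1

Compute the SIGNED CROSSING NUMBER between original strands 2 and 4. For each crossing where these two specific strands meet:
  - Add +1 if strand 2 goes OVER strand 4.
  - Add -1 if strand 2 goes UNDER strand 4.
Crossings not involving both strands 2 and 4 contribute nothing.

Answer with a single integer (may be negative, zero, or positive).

Gen 1: crossing 3x4. Both 2&4? no. Sum: 0
Gen 2: crossing 4x3. Both 2&4? no. Sum: 0
Gen 3: crossing 2x3. Both 2&4? no. Sum: 0
Gen 4: 2 under 4. Both 2&4? yes. Contrib: -1. Sum: -1
Gen 5: 4 under 2. Both 2&4? yes. Contrib: +1. Sum: 0
Gen 6: 2 over 4. Both 2&4? yes. Contrib: +1. Sum: 1
Gen 7: crossing 3x4. Both 2&4? no. Sum: 1
Gen 8: crossing 4x3. Both 2&4? no. Sum: 1
Gen 9: crossing 1x3. Both 2&4? no. Sum: 1
Gen 10: crossing 1x4. Both 2&4? no. Sum: 1
Gen 11: crossing 3x4. Both 2&4? no. Sum: 1
Gen 12: crossing 1x2. Both 2&4? no. Sum: 1
Gen 13: crossing 4x3. Both 2&4? no. Sum: 1

Answer: 1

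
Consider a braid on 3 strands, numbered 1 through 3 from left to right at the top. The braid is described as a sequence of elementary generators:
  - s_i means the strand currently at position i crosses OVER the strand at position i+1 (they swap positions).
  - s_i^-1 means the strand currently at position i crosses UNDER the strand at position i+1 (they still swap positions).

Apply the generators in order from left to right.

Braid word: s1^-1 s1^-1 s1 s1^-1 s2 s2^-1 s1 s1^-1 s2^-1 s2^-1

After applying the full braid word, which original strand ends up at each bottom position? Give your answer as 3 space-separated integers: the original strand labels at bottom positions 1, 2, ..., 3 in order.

Gen 1 (s1^-1): strand 1 crosses under strand 2. Perm now: [2 1 3]
Gen 2 (s1^-1): strand 2 crosses under strand 1. Perm now: [1 2 3]
Gen 3 (s1): strand 1 crosses over strand 2. Perm now: [2 1 3]
Gen 4 (s1^-1): strand 2 crosses under strand 1. Perm now: [1 2 3]
Gen 5 (s2): strand 2 crosses over strand 3. Perm now: [1 3 2]
Gen 6 (s2^-1): strand 3 crosses under strand 2. Perm now: [1 2 3]
Gen 7 (s1): strand 1 crosses over strand 2. Perm now: [2 1 3]
Gen 8 (s1^-1): strand 2 crosses under strand 1. Perm now: [1 2 3]
Gen 9 (s2^-1): strand 2 crosses under strand 3. Perm now: [1 3 2]
Gen 10 (s2^-1): strand 3 crosses under strand 2. Perm now: [1 2 3]

Answer: 1 2 3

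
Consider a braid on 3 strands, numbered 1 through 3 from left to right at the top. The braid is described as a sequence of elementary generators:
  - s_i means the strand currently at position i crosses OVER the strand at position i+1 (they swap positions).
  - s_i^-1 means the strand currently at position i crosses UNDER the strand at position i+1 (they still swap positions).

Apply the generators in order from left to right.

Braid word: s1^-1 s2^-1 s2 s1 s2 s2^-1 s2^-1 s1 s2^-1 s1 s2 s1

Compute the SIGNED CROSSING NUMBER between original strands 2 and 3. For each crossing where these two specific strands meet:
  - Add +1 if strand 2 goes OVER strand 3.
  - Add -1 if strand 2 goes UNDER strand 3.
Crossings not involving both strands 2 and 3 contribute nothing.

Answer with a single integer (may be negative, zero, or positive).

Gen 1: crossing 1x2. Both 2&3? no. Sum: 0
Gen 2: crossing 1x3. Both 2&3? no. Sum: 0
Gen 3: crossing 3x1. Both 2&3? no. Sum: 0
Gen 4: crossing 2x1. Both 2&3? no. Sum: 0
Gen 5: 2 over 3. Both 2&3? yes. Contrib: +1. Sum: 1
Gen 6: 3 under 2. Both 2&3? yes. Contrib: +1. Sum: 2
Gen 7: 2 under 3. Both 2&3? yes. Contrib: -1. Sum: 1
Gen 8: crossing 1x3. Both 2&3? no. Sum: 1
Gen 9: crossing 1x2. Both 2&3? no. Sum: 1
Gen 10: 3 over 2. Both 2&3? yes. Contrib: -1. Sum: 0
Gen 11: crossing 3x1. Both 2&3? no. Sum: 0
Gen 12: crossing 2x1. Both 2&3? no. Sum: 0

Answer: 0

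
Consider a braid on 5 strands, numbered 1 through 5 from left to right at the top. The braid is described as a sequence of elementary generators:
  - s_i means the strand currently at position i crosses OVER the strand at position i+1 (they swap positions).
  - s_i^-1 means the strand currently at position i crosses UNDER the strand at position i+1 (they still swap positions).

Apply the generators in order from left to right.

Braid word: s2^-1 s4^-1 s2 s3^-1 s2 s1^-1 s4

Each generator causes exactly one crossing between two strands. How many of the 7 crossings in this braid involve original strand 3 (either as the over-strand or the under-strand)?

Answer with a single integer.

Gen 1: crossing 2x3. Involves strand 3? yes. Count so far: 1
Gen 2: crossing 4x5. Involves strand 3? no. Count so far: 1
Gen 3: crossing 3x2. Involves strand 3? yes. Count so far: 2
Gen 4: crossing 3x5. Involves strand 3? yes. Count so far: 3
Gen 5: crossing 2x5. Involves strand 3? no. Count so far: 3
Gen 6: crossing 1x5. Involves strand 3? no. Count so far: 3
Gen 7: crossing 3x4. Involves strand 3? yes. Count so far: 4

Answer: 4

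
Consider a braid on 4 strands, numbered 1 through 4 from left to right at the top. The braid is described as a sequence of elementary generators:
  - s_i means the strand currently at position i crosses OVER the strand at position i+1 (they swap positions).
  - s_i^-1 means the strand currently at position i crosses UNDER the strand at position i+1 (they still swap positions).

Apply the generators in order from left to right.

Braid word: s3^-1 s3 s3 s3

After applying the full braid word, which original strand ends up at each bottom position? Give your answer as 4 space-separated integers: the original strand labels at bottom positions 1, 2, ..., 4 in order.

Answer: 1 2 3 4

Derivation:
Gen 1 (s3^-1): strand 3 crosses under strand 4. Perm now: [1 2 4 3]
Gen 2 (s3): strand 4 crosses over strand 3. Perm now: [1 2 3 4]
Gen 3 (s3): strand 3 crosses over strand 4. Perm now: [1 2 4 3]
Gen 4 (s3): strand 4 crosses over strand 3. Perm now: [1 2 3 4]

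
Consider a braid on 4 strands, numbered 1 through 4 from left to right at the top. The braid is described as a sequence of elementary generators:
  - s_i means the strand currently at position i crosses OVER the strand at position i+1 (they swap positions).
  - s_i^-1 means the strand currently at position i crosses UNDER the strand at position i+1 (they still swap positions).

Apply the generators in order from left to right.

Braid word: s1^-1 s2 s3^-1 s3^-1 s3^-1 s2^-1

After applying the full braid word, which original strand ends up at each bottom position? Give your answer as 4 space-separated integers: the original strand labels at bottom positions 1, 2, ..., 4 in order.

Gen 1 (s1^-1): strand 1 crosses under strand 2. Perm now: [2 1 3 4]
Gen 2 (s2): strand 1 crosses over strand 3. Perm now: [2 3 1 4]
Gen 3 (s3^-1): strand 1 crosses under strand 4. Perm now: [2 3 4 1]
Gen 4 (s3^-1): strand 4 crosses under strand 1. Perm now: [2 3 1 4]
Gen 5 (s3^-1): strand 1 crosses under strand 4. Perm now: [2 3 4 1]
Gen 6 (s2^-1): strand 3 crosses under strand 4. Perm now: [2 4 3 1]

Answer: 2 4 3 1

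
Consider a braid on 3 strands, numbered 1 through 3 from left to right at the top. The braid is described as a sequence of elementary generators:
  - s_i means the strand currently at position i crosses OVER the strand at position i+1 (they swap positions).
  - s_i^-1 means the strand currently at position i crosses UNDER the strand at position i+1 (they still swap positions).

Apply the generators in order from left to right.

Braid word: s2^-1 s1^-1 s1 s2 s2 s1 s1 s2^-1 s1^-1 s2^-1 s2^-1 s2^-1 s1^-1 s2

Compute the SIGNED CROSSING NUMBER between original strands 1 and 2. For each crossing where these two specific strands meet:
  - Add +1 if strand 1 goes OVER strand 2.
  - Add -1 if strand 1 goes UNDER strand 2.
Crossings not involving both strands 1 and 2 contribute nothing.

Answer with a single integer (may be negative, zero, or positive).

Answer: -2

Derivation:
Gen 1: crossing 2x3. Both 1&2? no. Sum: 0
Gen 2: crossing 1x3. Both 1&2? no. Sum: 0
Gen 3: crossing 3x1. Both 1&2? no. Sum: 0
Gen 4: crossing 3x2. Both 1&2? no. Sum: 0
Gen 5: crossing 2x3. Both 1&2? no. Sum: 0
Gen 6: crossing 1x3. Both 1&2? no. Sum: 0
Gen 7: crossing 3x1. Both 1&2? no. Sum: 0
Gen 8: crossing 3x2. Both 1&2? no. Sum: 0
Gen 9: 1 under 2. Both 1&2? yes. Contrib: -1. Sum: -1
Gen 10: crossing 1x3. Both 1&2? no. Sum: -1
Gen 11: crossing 3x1. Both 1&2? no. Sum: -1
Gen 12: crossing 1x3. Both 1&2? no. Sum: -1
Gen 13: crossing 2x3. Both 1&2? no. Sum: -1
Gen 14: 2 over 1. Both 1&2? yes. Contrib: -1. Sum: -2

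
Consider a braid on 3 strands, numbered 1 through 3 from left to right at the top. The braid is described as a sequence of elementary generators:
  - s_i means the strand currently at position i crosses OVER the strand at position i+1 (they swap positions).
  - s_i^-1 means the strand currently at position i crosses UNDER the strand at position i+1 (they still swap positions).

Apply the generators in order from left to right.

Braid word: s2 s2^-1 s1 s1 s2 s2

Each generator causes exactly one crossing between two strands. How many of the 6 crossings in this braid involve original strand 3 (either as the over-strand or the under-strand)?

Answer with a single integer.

Gen 1: crossing 2x3. Involves strand 3? yes. Count so far: 1
Gen 2: crossing 3x2. Involves strand 3? yes. Count so far: 2
Gen 3: crossing 1x2. Involves strand 3? no. Count so far: 2
Gen 4: crossing 2x1. Involves strand 3? no. Count so far: 2
Gen 5: crossing 2x3. Involves strand 3? yes. Count so far: 3
Gen 6: crossing 3x2. Involves strand 3? yes. Count so far: 4

Answer: 4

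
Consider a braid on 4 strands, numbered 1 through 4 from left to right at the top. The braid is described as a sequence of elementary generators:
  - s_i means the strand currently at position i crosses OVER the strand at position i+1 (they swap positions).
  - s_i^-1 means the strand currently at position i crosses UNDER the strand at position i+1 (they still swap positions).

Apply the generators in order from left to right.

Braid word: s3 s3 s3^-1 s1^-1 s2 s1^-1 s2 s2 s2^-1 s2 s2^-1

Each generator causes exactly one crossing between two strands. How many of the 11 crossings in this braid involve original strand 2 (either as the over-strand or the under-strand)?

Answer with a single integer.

Gen 1: crossing 3x4. Involves strand 2? no. Count so far: 0
Gen 2: crossing 4x3. Involves strand 2? no. Count so far: 0
Gen 3: crossing 3x4. Involves strand 2? no. Count so far: 0
Gen 4: crossing 1x2. Involves strand 2? yes. Count so far: 1
Gen 5: crossing 1x4. Involves strand 2? no. Count so far: 1
Gen 6: crossing 2x4. Involves strand 2? yes. Count so far: 2
Gen 7: crossing 2x1. Involves strand 2? yes. Count so far: 3
Gen 8: crossing 1x2. Involves strand 2? yes. Count so far: 4
Gen 9: crossing 2x1. Involves strand 2? yes. Count so far: 5
Gen 10: crossing 1x2. Involves strand 2? yes. Count so far: 6
Gen 11: crossing 2x1. Involves strand 2? yes. Count so far: 7

Answer: 7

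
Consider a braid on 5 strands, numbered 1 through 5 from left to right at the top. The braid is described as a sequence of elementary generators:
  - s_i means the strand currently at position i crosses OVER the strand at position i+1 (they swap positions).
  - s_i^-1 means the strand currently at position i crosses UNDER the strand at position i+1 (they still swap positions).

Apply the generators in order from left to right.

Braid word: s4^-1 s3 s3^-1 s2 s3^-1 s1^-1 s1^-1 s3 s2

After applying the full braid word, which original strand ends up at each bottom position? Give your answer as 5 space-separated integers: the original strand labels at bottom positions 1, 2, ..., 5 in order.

Answer: 1 2 3 5 4

Derivation:
Gen 1 (s4^-1): strand 4 crosses under strand 5. Perm now: [1 2 3 5 4]
Gen 2 (s3): strand 3 crosses over strand 5. Perm now: [1 2 5 3 4]
Gen 3 (s3^-1): strand 5 crosses under strand 3. Perm now: [1 2 3 5 4]
Gen 4 (s2): strand 2 crosses over strand 3. Perm now: [1 3 2 5 4]
Gen 5 (s3^-1): strand 2 crosses under strand 5. Perm now: [1 3 5 2 4]
Gen 6 (s1^-1): strand 1 crosses under strand 3. Perm now: [3 1 5 2 4]
Gen 7 (s1^-1): strand 3 crosses under strand 1. Perm now: [1 3 5 2 4]
Gen 8 (s3): strand 5 crosses over strand 2. Perm now: [1 3 2 5 4]
Gen 9 (s2): strand 3 crosses over strand 2. Perm now: [1 2 3 5 4]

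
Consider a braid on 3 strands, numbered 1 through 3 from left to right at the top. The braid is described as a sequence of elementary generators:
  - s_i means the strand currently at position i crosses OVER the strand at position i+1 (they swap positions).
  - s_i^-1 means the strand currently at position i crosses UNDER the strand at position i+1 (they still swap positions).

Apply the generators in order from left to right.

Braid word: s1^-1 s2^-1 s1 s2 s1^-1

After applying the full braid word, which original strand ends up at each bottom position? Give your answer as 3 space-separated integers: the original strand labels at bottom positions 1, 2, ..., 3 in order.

Answer: 1 3 2

Derivation:
Gen 1 (s1^-1): strand 1 crosses under strand 2. Perm now: [2 1 3]
Gen 2 (s2^-1): strand 1 crosses under strand 3. Perm now: [2 3 1]
Gen 3 (s1): strand 2 crosses over strand 3. Perm now: [3 2 1]
Gen 4 (s2): strand 2 crosses over strand 1. Perm now: [3 1 2]
Gen 5 (s1^-1): strand 3 crosses under strand 1. Perm now: [1 3 2]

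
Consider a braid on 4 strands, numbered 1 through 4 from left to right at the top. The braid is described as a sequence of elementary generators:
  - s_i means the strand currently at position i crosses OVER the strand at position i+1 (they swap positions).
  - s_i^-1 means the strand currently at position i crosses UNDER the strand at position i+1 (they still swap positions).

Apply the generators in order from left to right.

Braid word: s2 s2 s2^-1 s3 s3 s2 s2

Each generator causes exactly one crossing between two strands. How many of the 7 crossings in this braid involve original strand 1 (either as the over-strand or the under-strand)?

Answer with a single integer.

Answer: 0

Derivation:
Gen 1: crossing 2x3. Involves strand 1? no. Count so far: 0
Gen 2: crossing 3x2. Involves strand 1? no. Count so far: 0
Gen 3: crossing 2x3. Involves strand 1? no. Count so far: 0
Gen 4: crossing 2x4. Involves strand 1? no. Count so far: 0
Gen 5: crossing 4x2. Involves strand 1? no. Count so far: 0
Gen 6: crossing 3x2. Involves strand 1? no. Count so far: 0
Gen 7: crossing 2x3. Involves strand 1? no. Count so far: 0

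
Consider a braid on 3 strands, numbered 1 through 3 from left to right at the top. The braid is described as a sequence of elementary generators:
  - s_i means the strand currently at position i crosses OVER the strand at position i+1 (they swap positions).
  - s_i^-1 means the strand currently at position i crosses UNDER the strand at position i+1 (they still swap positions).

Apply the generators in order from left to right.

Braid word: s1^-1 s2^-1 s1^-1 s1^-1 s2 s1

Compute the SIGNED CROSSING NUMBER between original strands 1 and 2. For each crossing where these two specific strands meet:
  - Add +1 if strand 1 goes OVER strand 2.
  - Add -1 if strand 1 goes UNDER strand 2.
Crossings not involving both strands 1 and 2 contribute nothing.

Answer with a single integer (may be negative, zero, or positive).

Answer: -2

Derivation:
Gen 1: 1 under 2. Both 1&2? yes. Contrib: -1. Sum: -1
Gen 2: crossing 1x3. Both 1&2? no. Sum: -1
Gen 3: crossing 2x3. Both 1&2? no. Sum: -1
Gen 4: crossing 3x2. Both 1&2? no. Sum: -1
Gen 5: crossing 3x1. Both 1&2? no. Sum: -1
Gen 6: 2 over 1. Both 1&2? yes. Contrib: -1. Sum: -2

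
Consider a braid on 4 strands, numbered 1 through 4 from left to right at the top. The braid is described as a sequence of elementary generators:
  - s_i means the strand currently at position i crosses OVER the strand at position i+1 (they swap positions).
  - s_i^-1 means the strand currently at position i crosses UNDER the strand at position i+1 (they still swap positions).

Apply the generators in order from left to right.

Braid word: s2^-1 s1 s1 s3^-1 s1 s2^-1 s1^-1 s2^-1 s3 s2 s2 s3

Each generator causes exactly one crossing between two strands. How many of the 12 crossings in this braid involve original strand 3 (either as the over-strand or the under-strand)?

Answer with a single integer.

Gen 1: crossing 2x3. Involves strand 3? yes. Count so far: 1
Gen 2: crossing 1x3. Involves strand 3? yes. Count so far: 2
Gen 3: crossing 3x1. Involves strand 3? yes. Count so far: 3
Gen 4: crossing 2x4. Involves strand 3? no. Count so far: 3
Gen 5: crossing 1x3. Involves strand 3? yes. Count so far: 4
Gen 6: crossing 1x4. Involves strand 3? no. Count so far: 4
Gen 7: crossing 3x4. Involves strand 3? yes. Count so far: 5
Gen 8: crossing 3x1. Involves strand 3? yes. Count so far: 6
Gen 9: crossing 3x2. Involves strand 3? yes. Count so far: 7
Gen 10: crossing 1x2. Involves strand 3? no. Count so far: 7
Gen 11: crossing 2x1. Involves strand 3? no. Count so far: 7
Gen 12: crossing 2x3. Involves strand 3? yes. Count so far: 8

Answer: 8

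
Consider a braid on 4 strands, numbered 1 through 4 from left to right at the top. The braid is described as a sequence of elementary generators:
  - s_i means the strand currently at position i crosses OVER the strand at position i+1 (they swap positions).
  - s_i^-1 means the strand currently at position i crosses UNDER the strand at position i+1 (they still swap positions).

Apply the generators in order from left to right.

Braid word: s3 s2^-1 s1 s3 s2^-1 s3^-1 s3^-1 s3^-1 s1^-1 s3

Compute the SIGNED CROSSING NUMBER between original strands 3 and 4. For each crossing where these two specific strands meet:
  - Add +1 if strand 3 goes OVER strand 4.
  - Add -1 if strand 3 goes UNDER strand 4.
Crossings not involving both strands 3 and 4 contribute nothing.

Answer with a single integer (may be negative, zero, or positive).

Answer: 2

Derivation:
Gen 1: 3 over 4. Both 3&4? yes. Contrib: +1. Sum: 1
Gen 2: crossing 2x4. Both 3&4? no. Sum: 1
Gen 3: crossing 1x4. Both 3&4? no. Sum: 1
Gen 4: crossing 2x3. Both 3&4? no. Sum: 1
Gen 5: crossing 1x3. Both 3&4? no. Sum: 1
Gen 6: crossing 1x2. Both 3&4? no. Sum: 1
Gen 7: crossing 2x1. Both 3&4? no. Sum: 1
Gen 8: crossing 1x2. Both 3&4? no. Sum: 1
Gen 9: 4 under 3. Both 3&4? yes. Contrib: +1. Sum: 2
Gen 10: crossing 2x1. Both 3&4? no. Sum: 2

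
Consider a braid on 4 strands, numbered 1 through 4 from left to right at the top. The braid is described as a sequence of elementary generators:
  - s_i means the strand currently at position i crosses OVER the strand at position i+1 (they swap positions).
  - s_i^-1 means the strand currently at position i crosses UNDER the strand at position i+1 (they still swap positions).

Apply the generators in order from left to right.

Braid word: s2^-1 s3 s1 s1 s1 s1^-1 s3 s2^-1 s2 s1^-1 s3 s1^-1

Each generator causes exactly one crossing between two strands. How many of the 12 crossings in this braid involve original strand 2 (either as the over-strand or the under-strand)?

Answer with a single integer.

Gen 1: crossing 2x3. Involves strand 2? yes. Count so far: 1
Gen 2: crossing 2x4. Involves strand 2? yes. Count so far: 2
Gen 3: crossing 1x3. Involves strand 2? no. Count so far: 2
Gen 4: crossing 3x1. Involves strand 2? no. Count so far: 2
Gen 5: crossing 1x3. Involves strand 2? no. Count so far: 2
Gen 6: crossing 3x1. Involves strand 2? no. Count so far: 2
Gen 7: crossing 4x2. Involves strand 2? yes. Count so far: 3
Gen 8: crossing 3x2. Involves strand 2? yes. Count so far: 4
Gen 9: crossing 2x3. Involves strand 2? yes. Count so far: 5
Gen 10: crossing 1x3. Involves strand 2? no. Count so far: 5
Gen 11: crossing 2x4. Involves strand 2? yes. Count so far: 6
Gen 12: crossing 3x1. Involves strand 2? no. Count so far: 6

Answer: 6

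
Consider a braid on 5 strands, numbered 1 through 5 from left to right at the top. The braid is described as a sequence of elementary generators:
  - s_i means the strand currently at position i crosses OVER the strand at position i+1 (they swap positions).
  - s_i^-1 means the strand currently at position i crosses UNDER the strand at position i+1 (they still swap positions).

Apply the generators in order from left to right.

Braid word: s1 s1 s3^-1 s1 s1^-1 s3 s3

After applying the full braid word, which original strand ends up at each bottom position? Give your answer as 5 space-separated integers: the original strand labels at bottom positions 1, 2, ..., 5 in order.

Gen 1 (s1): strand 1 crosses over strand 2. Perm now: [2 1 3 4 5]
Gen 2 (s1): strand 2 crosses over strand 1. Perm now: [1 2 3 4 5]
Gen 3 (s3^-1): strand 3 crosses under strand 4. Perm now: [1 2 4 3 5]
Gen 4 (s1): strand 1 crosses over strand 2. Perm now: [2 1 4 3 5]
Gen 5 (s1^-1): strand 2 crosses under strand 1. Perm now: [1 2 4 3 5]
Gen 6 (s3): strand 4 crosses over strand 3. Perm now: [1 2 3 4 5]
Gen 7 (s3): strand 3 crosses over strand 4. Perm now: [1 2 4 3 5]

Answer: 1 2 4 3 5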